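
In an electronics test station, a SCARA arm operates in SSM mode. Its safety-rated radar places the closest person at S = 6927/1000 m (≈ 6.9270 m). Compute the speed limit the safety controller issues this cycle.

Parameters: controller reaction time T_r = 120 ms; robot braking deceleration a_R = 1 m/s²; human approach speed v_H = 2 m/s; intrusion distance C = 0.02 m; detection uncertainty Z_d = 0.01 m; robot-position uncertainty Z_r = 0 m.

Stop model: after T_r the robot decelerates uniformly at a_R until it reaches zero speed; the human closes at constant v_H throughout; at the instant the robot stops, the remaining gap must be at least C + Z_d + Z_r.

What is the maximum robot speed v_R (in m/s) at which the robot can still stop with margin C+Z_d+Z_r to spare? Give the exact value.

quadratic (1/2)·v² + (53/25)·v + (-6657/1000) = 0
  disc = (53/25)² − 4·(1/2)·(-6657/1000) = 44521/2500 ; √disc = 211/50
  v_R = (−(53/25) + 211/50) / (2·(1/2)) = 21/10 m/s
check:
stop time T_s = (21/10)/1 = 2.1000 s
robot in T_r: 2.1000·0.1200 = 0.2520 m
braking distance = 2.1000²/(2·1.0000) = 2.2050 m
human closes 2.0000·2.2200 = 4.4400 m
residual clearance needed = 0.0200+0.0100+0.0000 = 0.0300 m
sum ≈ 0.2520+2.2050+4.4400+0.0300 ≈ 6.9270 m = S ✓

v_R_max = 21/10 m/s = 2.1000 m/s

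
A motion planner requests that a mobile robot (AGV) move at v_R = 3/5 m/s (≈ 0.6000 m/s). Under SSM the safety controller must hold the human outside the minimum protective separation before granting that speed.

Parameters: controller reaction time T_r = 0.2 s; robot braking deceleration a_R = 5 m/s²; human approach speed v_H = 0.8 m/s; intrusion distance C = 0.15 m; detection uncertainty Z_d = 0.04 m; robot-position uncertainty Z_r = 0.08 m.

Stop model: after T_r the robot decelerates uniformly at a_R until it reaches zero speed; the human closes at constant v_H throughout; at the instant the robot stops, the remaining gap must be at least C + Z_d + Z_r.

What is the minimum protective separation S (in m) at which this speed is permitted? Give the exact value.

T_s = v_R/a_R = (3/5)/5 = 0.1200 s
robot covers v_R·T_r = 0.6000·0.2000 = 0.1200 m before braking
robot covers 0.6000·0.1200 − ½·5.0000·0.1200² = 0.0360 m while stopping
human closes 0.8000·0.3200 = 0.2560 m
margins: 0.1500+0.0400+0.0800 = 0.2700 m
S_min ≈ 0.1200+0.0360+0.2560+0.2700  ⇒  S_min = 341/500 m

S_min = 341/500 m = 0.6820 m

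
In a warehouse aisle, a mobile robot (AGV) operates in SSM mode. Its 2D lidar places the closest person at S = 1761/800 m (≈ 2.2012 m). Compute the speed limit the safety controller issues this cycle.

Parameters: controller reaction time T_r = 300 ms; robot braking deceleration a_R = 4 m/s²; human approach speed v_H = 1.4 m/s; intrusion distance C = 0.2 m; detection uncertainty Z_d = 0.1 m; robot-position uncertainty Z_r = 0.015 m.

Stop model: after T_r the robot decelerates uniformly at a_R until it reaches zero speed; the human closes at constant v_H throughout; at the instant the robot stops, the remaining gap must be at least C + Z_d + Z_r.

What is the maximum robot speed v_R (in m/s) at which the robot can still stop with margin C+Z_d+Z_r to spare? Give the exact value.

quadratic (1/8)·v² + (13/20)·v + (-1173/800) = 0
  disc = (13/20)² − 4·(1/8)·(-1173/800) = 1849/1600 ; √disc = 43/40
  v_R = (−(13/20) + 43/40) / (2·(1/8)) = 17/10 m/s
check:
stop time T_s = (17/10)/4 = 0.4250 s
robot in T_r: 1.7000·0.3000 = 0.5100 m
braking distance = 1.7000²/(2·4.0000) = 0.3613 m
human closes 1.4000·0.7250 = 1.0150 m
residual clearance needed = 0.2000+0.1000+0.0150 = 0.3150 m
sum ≈ 0.5100+0.3613+1.0150+0.3150 ≈ 2.2012 m = S ✓

v_R_max = 17/10 m/s = 1.7000 m/s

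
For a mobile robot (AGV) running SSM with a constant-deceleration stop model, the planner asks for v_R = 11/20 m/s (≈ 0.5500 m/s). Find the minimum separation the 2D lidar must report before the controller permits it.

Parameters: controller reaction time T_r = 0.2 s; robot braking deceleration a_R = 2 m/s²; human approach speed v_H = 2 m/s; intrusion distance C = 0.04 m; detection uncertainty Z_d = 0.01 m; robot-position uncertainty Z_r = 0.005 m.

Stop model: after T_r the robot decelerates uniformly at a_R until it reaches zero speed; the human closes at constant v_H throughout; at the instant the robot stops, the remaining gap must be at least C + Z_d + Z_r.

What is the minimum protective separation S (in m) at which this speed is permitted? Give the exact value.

T_s = v_R/a_R = (11/20)/2 = 0.2750 s
robot covers v_R·T_r = 0.5500·0.2000 = 0.1100 m before braking
robot covers 0.5500·0.2750 − ½·2.0000·0.2750² = 0.0756 m while stopping
human over T_r+T_s: 2.0000·(0.2000+0.2750) = 0.9500 m
C+Z_d+Z_r = 0.0400+0.0100+0.0050 = 0.0550 m
S_min ≈ 0.1100+0.0756+0.9500+0.0550  ⇒  S_min = 381/320 m

S_min = 381/320 m = 1.1906 m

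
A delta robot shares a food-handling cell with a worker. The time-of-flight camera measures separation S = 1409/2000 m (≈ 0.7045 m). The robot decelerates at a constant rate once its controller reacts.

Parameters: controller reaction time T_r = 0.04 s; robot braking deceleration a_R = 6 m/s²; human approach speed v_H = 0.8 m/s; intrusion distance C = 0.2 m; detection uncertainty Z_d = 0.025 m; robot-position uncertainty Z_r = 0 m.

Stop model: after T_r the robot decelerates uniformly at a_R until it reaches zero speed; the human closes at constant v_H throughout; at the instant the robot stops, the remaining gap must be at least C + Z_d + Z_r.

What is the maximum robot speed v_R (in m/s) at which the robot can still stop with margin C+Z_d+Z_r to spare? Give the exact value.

v_R_max = 3/2 m/s = 1.5000 m/s

collect terms ⇒ (1/12)·v_R² + (13/75)·v_R + (-179/400) = 0
  disc = (13/75)² − 4·(1/12)·(-179/400) = 16129/90000 ; √disc = 127/300
  v_R = (−(13/75) + 127/300) / (2·(1/12)) = 3/2 m/s
check:
T_s = v_R/a_R = (3/2)/6 = 0.2500 s
robot in T_r: 1.5000·0.0400 = 0.0600 m
braking distance = 1.5000²/(2·6.0000) = 0.1875 m
human over T_r+T_s: 0.8000·(0.0400+0.2500) = 0.2320 m
margins: 0.2000+0.0250+0.0000 = 0.2250 m
sum ≈ 0.0600+0.1875+0.2320+0.2250 ≈ 0.7045 m = S ✓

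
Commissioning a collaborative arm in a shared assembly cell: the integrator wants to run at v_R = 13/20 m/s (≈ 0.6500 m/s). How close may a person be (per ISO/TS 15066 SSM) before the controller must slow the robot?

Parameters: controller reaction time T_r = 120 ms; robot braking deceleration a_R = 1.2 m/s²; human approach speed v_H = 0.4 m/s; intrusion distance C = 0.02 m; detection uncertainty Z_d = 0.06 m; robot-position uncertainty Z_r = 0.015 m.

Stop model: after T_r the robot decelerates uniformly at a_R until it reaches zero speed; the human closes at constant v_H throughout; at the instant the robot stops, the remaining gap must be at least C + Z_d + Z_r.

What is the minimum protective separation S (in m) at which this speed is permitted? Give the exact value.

braking lasts T_s = (13/20)/(6/5) = 0.5417 s
robot covers v_R·T_r = 0.6500·0.1200 = 0.0780 m before braking
robot covers 0.6500·0.5417 − ½·1.2000·0.5417² = 0.1760 m while stopping
person approaches 0.4000·(0.1200+0.5417) = 0.2647 m
residual clearance needed = 0.0200+0.0600+0.0150 = 0.0950 m
S_min ≈ 0.0780+0.1760+0.2647+0.0950  ⇒  S_min = 14729/24000 m

S_min = 14729/24000 m = 0.6137 m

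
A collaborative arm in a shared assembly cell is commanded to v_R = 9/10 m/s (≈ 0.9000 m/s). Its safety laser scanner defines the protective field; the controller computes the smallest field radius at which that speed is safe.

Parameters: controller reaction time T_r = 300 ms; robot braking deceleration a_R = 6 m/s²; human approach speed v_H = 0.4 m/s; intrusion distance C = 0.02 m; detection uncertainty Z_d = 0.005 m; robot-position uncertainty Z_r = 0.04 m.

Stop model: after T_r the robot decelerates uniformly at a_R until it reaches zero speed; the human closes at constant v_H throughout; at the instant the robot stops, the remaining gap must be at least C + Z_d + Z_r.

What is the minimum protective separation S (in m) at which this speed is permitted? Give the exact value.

S_min = 233/400 m = 0.5825 m

stop time T_s = (9/10)/6 = 0.1500 s
reaction-phase robot travel = 0.9000·0.3000 = 0.2700 m
braking distance = 0.9000²/(2·6.0000) = 0.0675 m
human over T_r+T_s: 0.4000·(0.3000+0.1500) = 0.1800 m
residual clearance needed = 0.0200+0.0050+0.0400 = 0.0650 m
S_min ≈ 0.2700+0.0675+0.1800+0.0650  ⇒  S_min = 233/400 m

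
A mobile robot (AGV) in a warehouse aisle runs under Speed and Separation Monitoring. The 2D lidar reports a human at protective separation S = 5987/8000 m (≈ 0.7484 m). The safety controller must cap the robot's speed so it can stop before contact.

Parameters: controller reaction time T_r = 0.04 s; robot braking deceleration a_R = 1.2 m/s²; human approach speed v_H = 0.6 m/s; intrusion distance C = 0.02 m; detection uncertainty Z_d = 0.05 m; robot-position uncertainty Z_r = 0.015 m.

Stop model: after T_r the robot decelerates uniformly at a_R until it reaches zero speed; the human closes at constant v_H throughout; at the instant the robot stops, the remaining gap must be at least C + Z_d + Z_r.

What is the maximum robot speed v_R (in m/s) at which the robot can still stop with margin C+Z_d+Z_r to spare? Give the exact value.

v_R_max = 3/4 m/s = 0.7500 m/s

quadratic (5/12)·v² + (27/50)·v + (-1023/1600) = 0
  disc = (27/50)² − 4·(5/12)·(-1023/1600) = 54289/40000 ; √disc = 233/200
  v_R = (−(27/50) + 233/200) / (2·(5/12)) = 3/4 m/s
check:
braking lasts T_s = (3/4)/(6/5) = 0.6250 s
robot covers v_R·T_r = 0.7500·0.0400 = 0.0300 m before braking
braking distance = 0.7500²/(2·1.2000) = 0.2344 m
human closes 0.6000·0.6650 = 0.3990 m
residual clearance needed = 0.0200+0.0500+0.0150 = 0.0850 m
sum ≈ 0.0300+0.2344+0.3990+0.0850 ≈ 0.7484 m = S ✓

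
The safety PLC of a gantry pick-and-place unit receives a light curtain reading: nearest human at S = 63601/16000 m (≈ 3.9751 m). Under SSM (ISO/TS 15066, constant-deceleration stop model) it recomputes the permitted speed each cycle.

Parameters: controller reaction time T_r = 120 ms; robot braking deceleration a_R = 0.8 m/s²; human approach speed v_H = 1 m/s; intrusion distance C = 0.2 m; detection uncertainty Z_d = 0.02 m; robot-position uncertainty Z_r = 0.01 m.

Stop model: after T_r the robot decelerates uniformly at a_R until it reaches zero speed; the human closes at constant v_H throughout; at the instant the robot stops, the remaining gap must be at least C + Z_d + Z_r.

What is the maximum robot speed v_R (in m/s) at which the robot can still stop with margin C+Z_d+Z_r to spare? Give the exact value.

v_R_max = 31/20 m/s = 1.5500 m/s

collect terms ⇒ (5/8)·v_R² + (137/100)·v_R + (-58001/16000) = 0
  disc = (137/100)² − 4·(5/8)·(-58001/16000) = 1750329/160000 ; √disc = 1323/400
  v_R = (−(137/100) + 1323/400) / (2·(5/8)) = 31/20 m/s
check:
braking lasts T_s = (31/20)/(4/5) = 1.9375 s
robot in T_r: 1.5500·0.1200 = 0.1860 m
robot covers 1.5500·1.9375 − ½·0.8000·1.9375² = 1.5016 m while stopping
human closes 1.0000·2.0575 = 2.0575 m
margins: 0.2000+0.0200+0.0100 = 0.2300 m
sum ≈ 0.1860+1.5016+2.0575+0.2300 ≈ 3.9751 m = S ✓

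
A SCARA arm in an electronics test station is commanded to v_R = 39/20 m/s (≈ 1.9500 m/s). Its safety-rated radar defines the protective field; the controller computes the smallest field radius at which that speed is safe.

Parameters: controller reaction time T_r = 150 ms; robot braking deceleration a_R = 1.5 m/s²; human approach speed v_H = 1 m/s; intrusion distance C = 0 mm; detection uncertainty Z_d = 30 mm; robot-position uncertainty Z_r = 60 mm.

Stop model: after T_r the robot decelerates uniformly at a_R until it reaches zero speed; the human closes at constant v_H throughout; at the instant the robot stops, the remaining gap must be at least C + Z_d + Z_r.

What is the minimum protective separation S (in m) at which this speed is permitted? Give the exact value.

S_min = 31/10 m = 3.1000 m

stop time T_s = (39/20)/(3/2) = 1.3000 s
robot covers v_R·T_r = 1.9500·0.1500 = 0.2925 m before braking
robot covers 1.9500·1.3000 − ½·1.5000·1.3000² = 1.2675 m while stopping
person approaches 1.0000·(0.1500+1.3000) = 1.4500 m
residual clearance needed = 0.0000+0.0300+0.0600 = 0.0900 m
S_min ≈ 0.2925+1.2675+1.4500+0.0900  ⇒  S_min = 31/10 m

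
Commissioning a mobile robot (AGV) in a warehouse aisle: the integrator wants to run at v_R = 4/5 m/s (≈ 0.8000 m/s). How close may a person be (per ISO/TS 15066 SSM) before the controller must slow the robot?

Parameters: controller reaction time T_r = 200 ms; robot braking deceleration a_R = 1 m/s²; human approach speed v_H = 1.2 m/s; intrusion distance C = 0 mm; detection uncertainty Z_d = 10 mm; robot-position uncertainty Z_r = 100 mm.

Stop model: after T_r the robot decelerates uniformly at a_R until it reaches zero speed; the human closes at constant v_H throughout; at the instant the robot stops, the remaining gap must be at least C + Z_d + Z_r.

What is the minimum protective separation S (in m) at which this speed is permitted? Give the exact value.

S_min = 179/100 m = 1.7900 m

stop time T_s = (4/5)/1 = 0.8000 s
robot covers v_R·T_r = 0.8000·0.2000 = 0.1600 m before braking
braking distance = 0.8000²/(2·1.0000) = 0.3200 m
person approaches 1.2000·(0.2000+0.8000) = 1.2000 m
C+Z_d+Z_r = 0.0000+0.0100+0.1000 = 0.1100 m
S_min ≈ 0.1600+0.3200+1.2000+0.1100  ⇒  S_min = 179/100 m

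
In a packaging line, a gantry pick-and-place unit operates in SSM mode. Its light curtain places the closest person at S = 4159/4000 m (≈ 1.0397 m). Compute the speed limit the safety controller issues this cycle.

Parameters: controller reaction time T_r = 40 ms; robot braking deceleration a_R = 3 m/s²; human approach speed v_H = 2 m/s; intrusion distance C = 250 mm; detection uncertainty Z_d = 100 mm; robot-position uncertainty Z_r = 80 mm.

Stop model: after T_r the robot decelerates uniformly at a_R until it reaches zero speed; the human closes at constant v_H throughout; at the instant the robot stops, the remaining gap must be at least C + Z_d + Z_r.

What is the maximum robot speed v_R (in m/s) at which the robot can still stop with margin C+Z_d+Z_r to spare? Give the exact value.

collect terms ⇒ (1/6)·v_R² + (53/75)·v_R + (-2119/4000) = 0
  disc = (53/75)² − 4·(1/6)·(-2119/4000) = 76729/90000 ; √disc = 277/300
  v_R = (−(53/75) + 277/300) / (2·(1/6)) = 13/20 m/s
check:
braking lasts T_s = (13/20)/3 = 0.2167 s
robot covers v_R·T_r = 0.6500·0.0400 = 0.0260 m before braking
robot covers 0.6500·0.2167 − ½·3.0000·0.2167² = 0.0704 m while stopping
human over T_r+T_s: 2.0000·(0.0400+0.2167) = 0.5133 m
margins: 0.2500+0.1000+0.0800 = 0.4300 m
sum ≈ 0.0260+0.0704+0.5133+0.4300 ≈ 1.0397 m = S ✓

v_R_max = 13/20 m/s = 0.6500 m/s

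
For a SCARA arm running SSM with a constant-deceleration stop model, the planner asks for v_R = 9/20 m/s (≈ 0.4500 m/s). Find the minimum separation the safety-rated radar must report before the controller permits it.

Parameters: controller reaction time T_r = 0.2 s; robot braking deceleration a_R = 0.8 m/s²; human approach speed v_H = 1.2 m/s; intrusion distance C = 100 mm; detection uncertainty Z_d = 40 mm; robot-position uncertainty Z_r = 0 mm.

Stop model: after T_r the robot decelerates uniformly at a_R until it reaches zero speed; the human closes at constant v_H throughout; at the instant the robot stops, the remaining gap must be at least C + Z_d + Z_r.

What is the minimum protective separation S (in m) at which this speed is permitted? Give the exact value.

stop time T_s = (9/20)/(4/5) = 0.5625 s
robot in T_r: 0.4500·0.2000 = 0.0900 m
robot covers 0.4500·0.5625 − ½·0.8000·0.5625² = 0.1266 m while stopping
person approaches 1.2000·(0.2000+0.5625) = 0.9150 m
residual clearance needed = 0.1000+0.0400+0.0000 = 0.1400 m
S_min ≈ 0.0900+0.1266+0.9150+0.1400  ⇒  S_min = 4069/3200 m

S_min = 4069/3200 m = 1.2716 m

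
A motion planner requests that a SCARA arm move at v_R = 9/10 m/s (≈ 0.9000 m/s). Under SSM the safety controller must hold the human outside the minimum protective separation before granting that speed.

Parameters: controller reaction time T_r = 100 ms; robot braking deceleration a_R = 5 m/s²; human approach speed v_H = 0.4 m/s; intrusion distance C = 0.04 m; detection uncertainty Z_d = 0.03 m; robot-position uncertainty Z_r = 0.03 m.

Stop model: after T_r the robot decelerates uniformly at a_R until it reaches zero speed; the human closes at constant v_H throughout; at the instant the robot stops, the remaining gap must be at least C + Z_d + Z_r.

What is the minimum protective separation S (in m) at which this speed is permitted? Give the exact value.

S_min = 383/1000 m = 0.3830 m

T_s = v_R/a_R = (9/10)/5 = 0.1800 s
reaction-phase robot travel = 0.9000·0.1000 = 0.0900 m
braking distance = 0.9000²/(2·5.0000) = 0.0810 m
human over T_r+T_s: 0.4000·(0.1000+0.1800) = 0.1120 m
residual clearance needed = 0.0400+0.0300+0.0300 = 0.1000 m
S_min ≈ 0.0900+0.0810+0.1120+0.1000  ⇒  S_min = 383/1000 m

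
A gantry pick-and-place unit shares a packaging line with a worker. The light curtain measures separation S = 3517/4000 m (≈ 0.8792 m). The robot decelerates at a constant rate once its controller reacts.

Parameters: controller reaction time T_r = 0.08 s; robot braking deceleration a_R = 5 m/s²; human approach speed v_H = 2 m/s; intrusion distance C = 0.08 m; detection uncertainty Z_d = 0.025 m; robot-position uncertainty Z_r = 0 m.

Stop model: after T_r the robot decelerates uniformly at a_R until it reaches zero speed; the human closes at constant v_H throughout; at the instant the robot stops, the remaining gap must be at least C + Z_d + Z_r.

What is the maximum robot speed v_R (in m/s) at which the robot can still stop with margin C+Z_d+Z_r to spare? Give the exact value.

v_R_max = 21/20 m/s = 1.0500 m/s

collect terms ⇒ (1/10)·v_R² + (12/25)·v_R + (-2457/4000) = 0
  disc = (12/25)² − 4·(1/10)·(-2457/4000) = 4761/10000 ; √disc = 69/100
  v_R = (−(12/25) + 69/100) / (2·(1/10)) = 21/20 m/s
check:
braking lasts T_s = (21/20)/5 = 0.2100 s
robot in T_r: 1.0500·0.0800 = 0.0840 m
robot covers 1.0500·0.2100 − ½·5.0000·0.2100² = 0.1103 m while stopping
human over T_r+T_s: 2.0000·(0.0800+0.2100) = 0.5800 m
margins: 0.0800+0.0250+0.0000 = 0.1050 m
sum ≈ 0.0840+0.1103+0.5800+0.1050 ≈ 0.8792 m = S ✓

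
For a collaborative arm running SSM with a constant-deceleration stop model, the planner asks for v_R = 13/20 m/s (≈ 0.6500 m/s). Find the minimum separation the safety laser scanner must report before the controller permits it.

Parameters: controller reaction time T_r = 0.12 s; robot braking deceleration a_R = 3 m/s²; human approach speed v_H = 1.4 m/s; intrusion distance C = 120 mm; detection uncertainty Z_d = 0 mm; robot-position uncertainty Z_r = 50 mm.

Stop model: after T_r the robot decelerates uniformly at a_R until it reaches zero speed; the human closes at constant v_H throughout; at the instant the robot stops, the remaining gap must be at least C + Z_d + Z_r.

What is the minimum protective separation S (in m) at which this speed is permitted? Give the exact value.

S_min = 3159/4000 m = 0.7897 m

braking lasts T_s = (13/20)/3 = 0.2167 s
robot in T_r: 0.6500·0.1200 = 0.0780 m
braking distance = 0.6500²/(2·3.0000) = 0.0704 m
person approaches 1.4000·(0.1200+0.2167) = 0.4713 m
margins: 0.1200+0.0000+0.0500 = 0.1700 m
S_min ≈ 0.0780+0.0704+0.4713+0.1700  ⇒  S_min = 3159/4000 m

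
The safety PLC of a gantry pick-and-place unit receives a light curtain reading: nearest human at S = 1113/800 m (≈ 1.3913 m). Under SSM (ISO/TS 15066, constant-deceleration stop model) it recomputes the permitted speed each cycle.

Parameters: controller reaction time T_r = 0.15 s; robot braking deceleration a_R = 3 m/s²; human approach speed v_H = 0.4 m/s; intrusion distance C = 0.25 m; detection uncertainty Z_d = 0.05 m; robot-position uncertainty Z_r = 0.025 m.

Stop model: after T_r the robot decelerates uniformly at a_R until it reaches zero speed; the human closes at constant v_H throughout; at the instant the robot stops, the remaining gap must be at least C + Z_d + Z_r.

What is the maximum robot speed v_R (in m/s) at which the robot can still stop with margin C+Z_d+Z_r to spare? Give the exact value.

v_R_max = 7/4 m/s = 1.7500 m/s

collect terms ⇒ (1/6)·v_R² + (17/60)·v_R + (-161/160) = 0
  disc = (17/60)² − 4·(1/6)·(-161/160) = 169/225 ; √disc = 13/15
  v_R = (−(17/60) + 13/15) / (2·(1/6)) = 7/4 m/s
check:
stop time T_s = (7/4)/3 = 0.5833 s
reaction-phase robot travel = 1.7500·0.1500 = 0.2625 m
robot covers 1.7500·0.5833 − ½·3.0000·0.5833² = 0.5104 m while stopping
human closes 0.4000·0.7333 = 0.2933 m
margins: 0.2500+0.0500+0.0250 = 0.3250 m
sum ≈ 0.2625+0.5104+0.2933+0.3250 ≈ 1.3913 m = S ✓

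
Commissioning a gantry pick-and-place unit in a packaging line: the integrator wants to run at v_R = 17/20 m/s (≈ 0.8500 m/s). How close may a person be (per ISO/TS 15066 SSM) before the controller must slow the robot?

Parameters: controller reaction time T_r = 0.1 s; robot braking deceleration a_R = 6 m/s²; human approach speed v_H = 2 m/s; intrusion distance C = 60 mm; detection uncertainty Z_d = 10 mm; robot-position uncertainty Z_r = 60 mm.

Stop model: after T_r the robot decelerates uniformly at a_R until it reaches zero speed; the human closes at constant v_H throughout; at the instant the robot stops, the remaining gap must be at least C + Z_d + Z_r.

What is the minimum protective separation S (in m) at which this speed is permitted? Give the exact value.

S_min = 3641/4800 m = 0.7585 m

braking lasts T_s = (17/20)/6 = 0.1417 s
robot covers v_R·T_r = 0.8500·0.1000 = 0.0850 m before braking
robot covers 0.8500·0.1417 − ½·6.0000·0.1417² = 0.0602 m while stopping
human closes 2.0000·0.2417 = 0.4833 m
residual clearance needed = 0.0600+0.0100+0.0600 = 0.1300 m
S_min ≈ 0.0850+0.0602+0.4833+0.1300  ⇒  S_min = 3641/4800 m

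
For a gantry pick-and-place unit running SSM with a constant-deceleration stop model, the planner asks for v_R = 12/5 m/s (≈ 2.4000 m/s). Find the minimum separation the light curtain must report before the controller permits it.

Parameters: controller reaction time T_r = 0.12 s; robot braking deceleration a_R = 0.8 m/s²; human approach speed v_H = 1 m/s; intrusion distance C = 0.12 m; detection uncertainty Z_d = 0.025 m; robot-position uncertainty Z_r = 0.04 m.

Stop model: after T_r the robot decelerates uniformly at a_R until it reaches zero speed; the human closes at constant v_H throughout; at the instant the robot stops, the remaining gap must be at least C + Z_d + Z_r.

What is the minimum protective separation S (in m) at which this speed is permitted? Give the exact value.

S_min = 7193/1000 m = 7.1930 m

T_s = v_R/a_R = (12/5)/(4/5) = 3.0000 s
reaction-phase robot travel = 2.4000·0.1200 = 0.2880 m
robot covers 2.4000·3.0000 − ½·0.8000·3.0000² = 3.6000 m while stopping
human closes 1.0000·3.1200 = 3.1200 m
residual clearance needed = 0.1200+0.0250+0.0400 = 0.1850 m
S_min ≈ 0.2880+3.6000+3.1200+0.1850  ⇒  S_min = 7193/1000 m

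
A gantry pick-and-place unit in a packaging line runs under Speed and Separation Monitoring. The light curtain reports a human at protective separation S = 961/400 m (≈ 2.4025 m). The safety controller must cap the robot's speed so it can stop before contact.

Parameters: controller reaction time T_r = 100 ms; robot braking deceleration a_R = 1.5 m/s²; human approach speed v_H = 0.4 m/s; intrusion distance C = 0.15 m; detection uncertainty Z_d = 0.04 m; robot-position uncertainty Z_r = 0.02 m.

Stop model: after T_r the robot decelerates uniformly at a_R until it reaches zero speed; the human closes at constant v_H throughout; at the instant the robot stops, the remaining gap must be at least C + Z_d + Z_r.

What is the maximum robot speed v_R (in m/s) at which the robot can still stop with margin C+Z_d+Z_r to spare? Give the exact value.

quadratic (1/3)·v² + (11/30)·v + (-861/400) = 0
  disc = (11/30)² − 4·(1/3)·(-861/400) = 676/225 ; √disc = 26/15
  v_R = (−(11/30) + 26/15) / (2·(1/3)) = 41/20 m/s
check:
T_s = v_R/a_R = (41/20)/(3/2) = 1.3667 s
reaction-phase robot travel = 2.0500·0.1000 = 0.2050 m
braking distance = 2.0500²/(2·1.5000) = 1.4008 m
human over T_r+T_s: 0.4000·(0.1000+1.3667) = 0.5867 m
residual clearance needed = 0.1500+0.0400+0.0200 = 0.2100 m
sum ≈ 0.2050+1.4008+0.5867+0.2100 ≈ 2.4025 m = S ✓

v_R_max = 41/20 m/s = 2.0500 m/s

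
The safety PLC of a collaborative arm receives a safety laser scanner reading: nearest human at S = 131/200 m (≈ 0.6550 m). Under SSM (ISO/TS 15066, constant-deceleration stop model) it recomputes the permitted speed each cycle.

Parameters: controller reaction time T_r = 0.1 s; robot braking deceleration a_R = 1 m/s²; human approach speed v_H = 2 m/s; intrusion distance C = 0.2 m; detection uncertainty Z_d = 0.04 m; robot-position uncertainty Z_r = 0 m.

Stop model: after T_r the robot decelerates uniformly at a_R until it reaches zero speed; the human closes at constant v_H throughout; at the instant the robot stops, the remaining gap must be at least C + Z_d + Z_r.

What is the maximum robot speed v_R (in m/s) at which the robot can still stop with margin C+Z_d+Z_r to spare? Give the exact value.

v_R_max = 1/10 m/s = 0.1000 m/s

collect terms ⇒ (1/2)·v_R² + (21/10)·v_R + (-43/200) = 0
  disc = (21/10)² − 4·(1/2)·(-43/200) = 121/25 ; √disc = 11/5
  v_R = (−(21/10) + 11/5) / (2·(1/2)) = 1/10 m/s
check:
T_s = v_R/a_R = (1/10)/1 = 0.1000 s
robot covers v_R·T_r = 0.1000·0.1000 = 0.0100 m before braking
robot under decel: 0.1000²/(2·1.0000) = 0.0050 m
human closes 2.0000·0.2000 = 0.4000 m
residual clearance needed = 0.2000+0.0400+0.0000 = 0.2400 m
sum ≈ 0.0100+0.0050+0.4000+0.2400 ≈ 0.6550 m = S ✓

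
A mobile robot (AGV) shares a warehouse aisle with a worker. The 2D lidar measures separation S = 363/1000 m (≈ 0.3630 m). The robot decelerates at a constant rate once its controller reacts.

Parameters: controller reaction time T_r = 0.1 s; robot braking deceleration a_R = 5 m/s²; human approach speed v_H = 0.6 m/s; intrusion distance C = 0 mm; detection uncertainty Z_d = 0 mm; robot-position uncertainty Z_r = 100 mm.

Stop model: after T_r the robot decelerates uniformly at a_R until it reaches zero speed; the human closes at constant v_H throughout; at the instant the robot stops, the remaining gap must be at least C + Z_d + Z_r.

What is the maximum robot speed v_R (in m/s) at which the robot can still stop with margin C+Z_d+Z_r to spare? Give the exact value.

collect terms ⇒ (1/10)·v_R² + (11/50)·v_R + (-203/1000) = 0
  disc = (11/50)² − 4·(1/10)·(-203/1000) = 81/625 ; √disc = 9/25
  v_R = (−(11/50) + 9/25) / (2·(1/10)) = 7/10 m/s
check:
T_s = v_R/a_R = (7/10)/5 = 0.1400 s
reaction-phase robot travel = 0.7000·0.1000 = 0.0700 m
robot under decel: 0.7000²/(2·5.0000) = 0.0490 m
human over T_r+T_s: 0.6000·(0.1000+0.1400) = 0.1440 m
margins: 0.0000+0.0000+0.1000 = 0.1000 m
sum ≈ 0.0700+0.0490+0.1440+0.1000 ≈ 0.3630 m = S ✓

v_R_max = 7/10 m/s = 0.7000 m/s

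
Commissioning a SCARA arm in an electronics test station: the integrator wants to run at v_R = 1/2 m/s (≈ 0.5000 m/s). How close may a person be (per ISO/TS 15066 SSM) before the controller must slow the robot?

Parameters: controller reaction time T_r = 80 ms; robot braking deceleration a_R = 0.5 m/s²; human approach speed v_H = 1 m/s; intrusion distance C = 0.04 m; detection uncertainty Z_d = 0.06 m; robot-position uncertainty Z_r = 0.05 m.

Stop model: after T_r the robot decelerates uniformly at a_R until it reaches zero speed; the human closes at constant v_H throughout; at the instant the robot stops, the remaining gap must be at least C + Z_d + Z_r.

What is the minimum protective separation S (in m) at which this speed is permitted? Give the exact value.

T_s = v_R/a_R = (1/2)/(1/2) = 1.0000 s
robot covers v_R·T_r = 0.5000·0.0800 = 0.0400 m before braking
braking distance = 0.5000²/(2·0.5000) = 0.2500 m
person approaches 1.0000·(0.0800+1.0000) = 1.0800 m
margins: 0.0400+0.0600+0.0500 = 0.1500 m
S_min ≈ 0.0400+0.2500+1.0800+0.1500  ⇒  S_min = 38/25 m

S_min = 38/25 m = 1.5200 m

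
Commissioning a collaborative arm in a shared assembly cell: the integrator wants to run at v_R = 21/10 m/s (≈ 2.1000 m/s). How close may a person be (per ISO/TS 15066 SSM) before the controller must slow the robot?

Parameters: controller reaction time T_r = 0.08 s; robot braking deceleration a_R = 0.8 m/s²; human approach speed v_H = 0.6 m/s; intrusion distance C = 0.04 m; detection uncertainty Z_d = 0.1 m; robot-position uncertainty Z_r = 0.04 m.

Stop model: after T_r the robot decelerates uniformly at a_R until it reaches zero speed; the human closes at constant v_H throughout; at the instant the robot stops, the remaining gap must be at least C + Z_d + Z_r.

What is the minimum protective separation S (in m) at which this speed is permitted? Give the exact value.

stop time T_s = (21/10)/(4/5) = 2.6250 s
reaction-phase robot travel = 2.1000·0.0800 = 0.1680 m
robot covers 2.1000·2.6250 − ½·0.8000·2.6250² = 2.7563 m while stopping
person approaches 0.6000·(0.0800+2.6250) = 1.6230 m
residual clearance needed = 0.0400+0.1000+0.0400 = 0.1800 m
S_min ≈ 0.1680+2.7563+1.6230+0.1800  ⇒  S_min = 18909/4000 m

S_min = 18909/4000 m = 4.7272 m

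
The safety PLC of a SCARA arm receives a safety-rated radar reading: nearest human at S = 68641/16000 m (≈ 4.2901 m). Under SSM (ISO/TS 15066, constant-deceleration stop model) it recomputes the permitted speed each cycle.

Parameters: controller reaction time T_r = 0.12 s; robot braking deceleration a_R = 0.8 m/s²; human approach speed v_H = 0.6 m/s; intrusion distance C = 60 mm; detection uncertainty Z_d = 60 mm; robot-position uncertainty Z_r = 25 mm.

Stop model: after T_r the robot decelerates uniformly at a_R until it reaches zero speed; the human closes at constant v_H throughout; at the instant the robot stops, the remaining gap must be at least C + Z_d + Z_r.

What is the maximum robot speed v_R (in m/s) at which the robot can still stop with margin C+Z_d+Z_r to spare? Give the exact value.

v_R_max = 39/20 m/s = 1.9500 m/s

at the boundary: (5/8)·v² + (87/100)·v + (-65169/16000) = 0
  disc = (87/100)² − 4·(5/8)·(-65169/16000) = 1750329/160000 ; √disc = 1323/400
  v_R = (−(87/100) + 1323/400) / (2·(5/8)) = 39/20 m/s
check:
braking lasts T_s = (39/20)/(4/5) = 2.4375 s
robot in T_r: 1.9500·0.1200 = 0.2340 m
braking distance = 1.9500²/(2·0.8000) = 2.3766 m
human over T_r+T_s: 0.6000·(0.1200+2.4375) = 1.5345 m
C+Z_d+Z_r = 0.0600+0.0600+0.0250 = 0.1450 m
sum ≈ 0.2340+2.3766+1.5345+0.1450 ≈ 4.2901 m = S ✓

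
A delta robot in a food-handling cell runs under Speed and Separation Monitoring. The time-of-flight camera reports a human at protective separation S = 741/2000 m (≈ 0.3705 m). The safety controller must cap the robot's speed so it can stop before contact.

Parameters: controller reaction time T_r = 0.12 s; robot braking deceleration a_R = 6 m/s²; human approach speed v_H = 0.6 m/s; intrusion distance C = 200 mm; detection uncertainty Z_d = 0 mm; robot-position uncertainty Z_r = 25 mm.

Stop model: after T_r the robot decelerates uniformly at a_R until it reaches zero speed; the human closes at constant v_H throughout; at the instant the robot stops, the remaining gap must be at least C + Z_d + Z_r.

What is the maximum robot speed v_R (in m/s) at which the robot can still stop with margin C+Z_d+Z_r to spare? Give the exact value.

at the boundary: (1/12)·v² + (11/50)·v + (-147/2000) = 0
  disc = (11/50)² − 4·(1/12)·(-147/2000) = 729/10000 ; √disc = 27/100
  v_R = (−(11/50) + 27/100) / (2·(1/12)) = 3/10 m/s
check:
braking lasts T_s = (3/10)/6 = 0.0500 s
reaction-phase robot travel = 0.3000·0.1200 = 0.0360 m
robot covers 0.3000·0.0500 − ½·6.0000·0.0500² = 0.0075 m while stopping
human closes 0.6000·0.1700 = 0.1020 m
margins: 0.2000+0.0000+0.0250 = 0.2250 m
sum ≈ 0.0360+0.0075+0.1020+0.2250 ≈ 0.3705 m = S ✓

v_R_max = 3/10 m/s = 0.3000 m/s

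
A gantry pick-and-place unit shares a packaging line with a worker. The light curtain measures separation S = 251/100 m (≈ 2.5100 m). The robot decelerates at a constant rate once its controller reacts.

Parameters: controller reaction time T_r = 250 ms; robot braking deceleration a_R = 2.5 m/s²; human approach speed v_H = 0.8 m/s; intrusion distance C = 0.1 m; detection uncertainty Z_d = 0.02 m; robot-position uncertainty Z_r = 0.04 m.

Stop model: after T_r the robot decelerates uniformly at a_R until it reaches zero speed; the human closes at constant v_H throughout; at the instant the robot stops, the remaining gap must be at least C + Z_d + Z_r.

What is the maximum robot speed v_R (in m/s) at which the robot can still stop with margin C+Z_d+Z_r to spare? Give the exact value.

v_R_max = 43/20 m/s = 2.1500 m/s

collect terms ⇒ (1/5)·v_R² + (57/100)·v_R + (-43/20) = 0
  disc = (57/100)² − 4·(1/5)·(-43/20) = 20449/10000 ; √disc = 143/100
  v_R = (−(57/100) + 143/100) / (2·(1/5)) = 43/20 m/s
check:
T_s = v_R/a_R = (43/20)/(5/2) = 0.8600 s
reaction-phase robot travel = 2.1500·0.2500 = 0.5375 m
braking distance = 2.1500²/(2·2.5000) = 0.9245 m
human over T_r+T_s: 0.8000·(0.2500+0.8600) = 0.8880 m
C+Z_d+Z_r = 0.1000+0.0200+0.0400 = 0.1600 m
sum ≈ 0.5375+0.9245+0.8880+0.1600 ≈ 2.5100 m = S ✓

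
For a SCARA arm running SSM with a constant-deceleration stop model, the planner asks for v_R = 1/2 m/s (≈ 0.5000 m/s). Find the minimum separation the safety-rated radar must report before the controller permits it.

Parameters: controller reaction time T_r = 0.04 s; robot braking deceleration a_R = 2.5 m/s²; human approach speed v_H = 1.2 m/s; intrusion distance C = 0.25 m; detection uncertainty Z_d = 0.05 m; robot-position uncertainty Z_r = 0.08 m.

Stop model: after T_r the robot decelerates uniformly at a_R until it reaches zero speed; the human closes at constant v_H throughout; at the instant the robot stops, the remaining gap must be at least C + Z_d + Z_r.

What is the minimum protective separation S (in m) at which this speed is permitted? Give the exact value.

S_min = 369/500 m = 0.7380 m

braking lasts T_s = (1/2)/(5/2) = 0.2000 s
reaction-phase robot travel = 0.5000·0.0400 = 0.0200 m
robot under decel: 0.5000²/(2·2.5000) = 0.0500 m
human closes 1.2000·0.2400 = 0.2880 m
residual clearance needed = 0.2500+0.0500+0.0800 = 0.3800 m
S_min ≈ 0.0200+0.0500+0.2880+0.3800  ⇒  S_min = 369/500 m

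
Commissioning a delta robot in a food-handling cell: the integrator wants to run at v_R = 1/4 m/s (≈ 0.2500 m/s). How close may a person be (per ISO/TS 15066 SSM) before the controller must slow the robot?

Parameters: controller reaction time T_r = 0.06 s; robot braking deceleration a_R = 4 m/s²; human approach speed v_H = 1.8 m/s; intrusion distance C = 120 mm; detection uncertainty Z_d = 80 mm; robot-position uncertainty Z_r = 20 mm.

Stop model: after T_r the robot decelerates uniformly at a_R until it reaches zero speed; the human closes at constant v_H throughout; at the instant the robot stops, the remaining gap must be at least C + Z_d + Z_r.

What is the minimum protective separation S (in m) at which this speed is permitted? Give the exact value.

T_s = v_R/a_R = (1/4)/4 = 0.0625 s
robot covers v_R·T_r = 0.2500·0.0600 = 0.0150 m before braking
robot covers 0.2500·0.0625 − ½·4.0000·0.0625² = 0.0078 m while stopping
human over T_r+T_s: 1.8000·(0.0600+0.0625) = 0.2205 m
residual clearance needed = 0.1200+0.0800+0.0200 = 0.2200 m
S_min ≈ 0.0150+0.0078+0.2205+0.2200  ⇒  S_min = 7413/16000 m

S_min = 7413/16000 m = 0.4633 m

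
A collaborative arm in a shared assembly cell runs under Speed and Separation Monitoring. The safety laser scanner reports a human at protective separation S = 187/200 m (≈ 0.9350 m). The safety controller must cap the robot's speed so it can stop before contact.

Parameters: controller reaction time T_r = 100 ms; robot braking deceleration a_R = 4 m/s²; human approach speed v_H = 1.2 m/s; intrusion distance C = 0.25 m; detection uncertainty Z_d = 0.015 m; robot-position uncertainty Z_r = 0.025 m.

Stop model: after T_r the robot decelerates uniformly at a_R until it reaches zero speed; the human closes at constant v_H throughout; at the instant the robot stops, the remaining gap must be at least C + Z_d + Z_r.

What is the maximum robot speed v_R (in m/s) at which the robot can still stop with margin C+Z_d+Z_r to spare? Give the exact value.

collect terms ⇒ (1/8)·v_R² + (2/5)·v_R + (-21/40) = 0
  disc = (2/5)² − 4·(1/8)·(-21/40) = 169/400 ; √disc = 13/20
  v_R = (−(2/5) + 13/20) / (2·(1/8)) = 1 m/s
check:
braking lasts T_s = 1/4 = 0.2500 s
robot covers v_R·T_r = 1.0000·0.1000 = 0.1000 m before braking
braking distance = 1.0000²/(2·4.0000) = 0.1250 m
human closes 1.2000·0.3500 = 0.4200 m
C+Z_d+Z_r = 0.2500+0.0150+0.0250 = 0.2900 m
sum ≈ 0.1000+0.1250+0.4200+0.2900 ≈ 0.9350 m = S ✓

v_R_max = 1 m/s = 1.0000 m/s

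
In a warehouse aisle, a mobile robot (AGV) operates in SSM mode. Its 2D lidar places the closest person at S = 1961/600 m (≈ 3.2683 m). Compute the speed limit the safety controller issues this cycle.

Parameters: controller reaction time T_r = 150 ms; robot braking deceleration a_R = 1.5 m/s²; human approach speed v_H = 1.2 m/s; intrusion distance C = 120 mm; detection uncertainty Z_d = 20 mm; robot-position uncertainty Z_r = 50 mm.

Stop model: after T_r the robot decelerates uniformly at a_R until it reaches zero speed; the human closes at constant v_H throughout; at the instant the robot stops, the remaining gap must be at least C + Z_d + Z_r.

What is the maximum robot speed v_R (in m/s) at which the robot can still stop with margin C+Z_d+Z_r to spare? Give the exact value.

at the boundary: (1/3)·v² + (19/20)·v + (-1739/600) = 0
  disc = (19/20)² − 4·(1/3)·(-1739/600) = 17161/3600 ; √disc = 131/60
  v_R = (−(19/20) + 131/60) / (2·(1/3)) = 37/20 m/s
check:
stop time T_s = (37/20)/(3/2) = 1.2333 s
robot covers v_R·T_r = 1.8500·0.1500 = 0.2775 m before braking
robot under decel: 1.8500²/(2·1.5000) = 1.1408 m
person approaches 1.2000·(0.1500+1.2333) = 1.6600 m
residual clearance needed = 0.1200+0.0200+0.0500 = 0.1900 m
sum ≈ 0.2775+1.1408+1.6600+0.1900 ≈ 3.2683 m = S ✓

v_R_max = 37/20 m/s = 1.8500 m/s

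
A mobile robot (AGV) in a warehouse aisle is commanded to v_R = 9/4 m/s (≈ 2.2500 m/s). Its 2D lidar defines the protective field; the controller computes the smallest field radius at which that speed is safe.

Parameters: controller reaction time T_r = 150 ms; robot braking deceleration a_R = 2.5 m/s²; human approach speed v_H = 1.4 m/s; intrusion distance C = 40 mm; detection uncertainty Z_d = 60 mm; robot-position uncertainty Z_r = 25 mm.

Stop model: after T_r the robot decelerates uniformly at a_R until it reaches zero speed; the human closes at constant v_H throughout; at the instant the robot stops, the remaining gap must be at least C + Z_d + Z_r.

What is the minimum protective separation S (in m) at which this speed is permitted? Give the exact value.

S_min = 589/200 m = 2.9450 m

T_s = v_R/a_R = (9/4)/(5/2) = 0.9000 s
reaction-phase robot travel = 2.2500·0.1500 = 0.3375 m
braking distance = 2.2500²/(2·2.5000) = 1.0125 m
human closes 1.4000·1.0500 = 1.4700 m
residual clearance needed = 0.0400+0.0600+0.0250 = 0.1250 m
S_min ≈ 0.3375+1.0125+1.4700+0.1250  ⇒  S_min = 589/200 m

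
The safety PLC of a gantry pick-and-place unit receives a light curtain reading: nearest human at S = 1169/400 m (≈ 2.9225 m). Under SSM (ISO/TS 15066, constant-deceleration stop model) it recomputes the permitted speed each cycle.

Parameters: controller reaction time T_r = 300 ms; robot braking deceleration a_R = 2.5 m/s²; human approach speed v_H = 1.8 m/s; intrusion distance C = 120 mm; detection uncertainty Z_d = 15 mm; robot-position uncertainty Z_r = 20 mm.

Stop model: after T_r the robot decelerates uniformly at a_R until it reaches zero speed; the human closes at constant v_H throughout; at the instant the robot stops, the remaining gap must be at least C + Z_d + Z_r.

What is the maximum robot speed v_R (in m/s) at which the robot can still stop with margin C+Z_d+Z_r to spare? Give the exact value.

collect terms ⇒ (1/5)·v_R² + (51/50)·v_R + (-891/400) = 0
  disc = (51/50)² − 4·(1/5)·(-891/400) = 1764/625 ; √disc = 42/25
  v_R = (−(51/50) + 42/25) / (2·(1/5)) = 33/20 m/s
check:
stop time T_s = (33/20)/(5/2) = 0.6600 s
robot in T_r: 1.6500·0.3000 = 0.4950 m
robot covers 1.6500·0.6600 − ½·2.5000·0.6600² = 0.5445 m while stopping
person approaches 1.8000·(0.3000+0.6600) = 1.7280 m
margins: 0.1200+0.0150+0.0200 = 0.1550 m
sum ≈ 0.4950+0.5445+1.7280+0.1550 ≈ 2.9225 m = S ✓

v_R_max = 33/20 m/s = 1.6500 m/s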